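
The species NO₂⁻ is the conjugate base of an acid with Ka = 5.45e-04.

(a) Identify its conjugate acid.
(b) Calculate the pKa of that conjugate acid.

(a) The conjugate acid is formed by adding one H⁺ to NO₂⁻, giving HNO₂. (b) pKa = -log(Ka) = -log(5.45e-04) = 3.26.

Conjugate acid: HNO₂; pK_a = 3.26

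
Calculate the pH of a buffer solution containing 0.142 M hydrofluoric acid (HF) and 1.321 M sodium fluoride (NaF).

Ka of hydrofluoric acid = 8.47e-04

pKa = -log(8.47e-04) = 3.07. pH = pKa + log([A⁻]/[HA]) = 3.07 + log(1.321/0.142)

pH = 4.04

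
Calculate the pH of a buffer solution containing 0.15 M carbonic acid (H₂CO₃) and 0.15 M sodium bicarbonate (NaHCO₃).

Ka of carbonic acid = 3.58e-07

pKa = -log(3.58e-07) = 6.45. pH = pKa + log([A⁻]/[HA]) = 6.45 + log(0.15/0.15)

pH = 6.45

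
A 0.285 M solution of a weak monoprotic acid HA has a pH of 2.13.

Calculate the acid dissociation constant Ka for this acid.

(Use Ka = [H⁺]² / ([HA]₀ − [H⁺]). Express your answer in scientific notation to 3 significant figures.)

[H⁺] = 10^(−pH) = 10^(−2.13) = 7.413e-03 M. For HA ⇌ H⁺ + A⁻, Ka = [H⁺][A⁻]/[HA] = [H⁺]² / ([HA]₀ − [H⁺]) = (7.413e-03)² / (0.285 − 7.413e-03) = 1.98e-04.

K_a = 1.98e-04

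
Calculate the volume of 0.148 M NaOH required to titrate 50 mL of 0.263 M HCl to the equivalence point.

At equivalence: moles acid = moles base. moles HCl = 0.263 × 50/1000 = 0.01315 mol. V_base = moles / 0.148 × 1000 = 88.9 mL.

V_{base} = 88.9 mL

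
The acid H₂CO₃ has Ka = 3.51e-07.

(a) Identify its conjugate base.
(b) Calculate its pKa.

(a) The conjugate base is formed by removing one H⁺ from H₂CO₃, giving HCO₃⁻. (b) pKa = -log(Ka) = -log(3.51e-07) = 6.45.

Conjugate base: HCO₃⁻; pK_a = 6.45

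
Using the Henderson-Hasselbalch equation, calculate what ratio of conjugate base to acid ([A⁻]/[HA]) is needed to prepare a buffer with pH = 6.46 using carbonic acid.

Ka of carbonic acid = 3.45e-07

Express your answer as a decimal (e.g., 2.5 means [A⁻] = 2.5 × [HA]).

pKa = -log(3.45e-07) = 6.4622. pH = pKa + log([A⁻]/[HA]), so log([A⁻]/[HA]) = pH − pKa = 6.46 − 6.4622 = -0.0022. [A⁻]/[HA] = 10^(-0.0022) = 0.995

[A⁻]/[HA] = 0.995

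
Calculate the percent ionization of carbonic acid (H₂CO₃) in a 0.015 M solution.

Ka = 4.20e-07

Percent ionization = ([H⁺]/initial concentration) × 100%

Using Ka equilibrium: x² + Ka×x - Ka×C = 0. Solving: [H⁺] = 7.9163e-05. Percent = (7.9163e-05/0.015) × 100

Percent ionization = 0.528%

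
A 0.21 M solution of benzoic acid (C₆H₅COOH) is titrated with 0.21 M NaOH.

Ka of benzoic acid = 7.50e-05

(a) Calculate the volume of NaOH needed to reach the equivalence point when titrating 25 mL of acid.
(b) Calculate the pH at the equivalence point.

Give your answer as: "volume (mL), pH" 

moles acid = 0.21 × 25/1000 = 0.00525 mol; V_base = moles/0.21 × 1000 = 25.0 mL. At equivalence only the conjugate base is present: [A⁻] = 0.00525/0.050 = 1.0500e-01 M. Kb = Kw/Ka = 1.33e-10; [OH⁻] = √(Kb × [A⁻]) = 3.7417e-06; pOH = 5.43; pH = 14 - pOH = 8.57.

V = 25.0 mL, pH = 8.57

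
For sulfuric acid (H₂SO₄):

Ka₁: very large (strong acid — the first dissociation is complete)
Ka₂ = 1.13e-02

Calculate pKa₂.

pKa₂ = -log(Ka₂) = -log(1.13e-02) = 1.95.

pK_{a2} = 1.95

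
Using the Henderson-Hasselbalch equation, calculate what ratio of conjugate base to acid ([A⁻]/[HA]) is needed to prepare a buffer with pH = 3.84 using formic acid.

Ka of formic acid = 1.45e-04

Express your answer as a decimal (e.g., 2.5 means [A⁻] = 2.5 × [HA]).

pKa = -log(1.45e-04) = 3.8386. pH = pKa + log([A⁻]/[HA]), so log([A⁻]/[HA]) = pH − pKa = 3.84 − 3.8386 = 0.0014. [A⁻]/[HA] = 10^(0.0014) = 1.00

[A⁻]/[HA] = 1.00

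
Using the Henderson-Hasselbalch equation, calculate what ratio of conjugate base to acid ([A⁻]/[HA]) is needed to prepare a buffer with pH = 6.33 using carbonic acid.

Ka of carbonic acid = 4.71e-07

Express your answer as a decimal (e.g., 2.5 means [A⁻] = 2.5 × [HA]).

pKa = -log(4.71e-07) = 6.3270. pH = pKa + log([A⁻]/[HA]), so log([A⁻]/[HA]) = pH − pKa = 6.33 − 6.3270 = 0.0030. [A⁻]/[HA] = 10^(0.0030) = 1.01

[A⁻]/[HA] = 1.01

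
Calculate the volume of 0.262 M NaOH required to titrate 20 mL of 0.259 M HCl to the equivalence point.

At equivalence: moles acid = moles base. moles HCl = 0.259 × 20/1000 = 0.00518 mol. V_base = moles / 0.262 × 1000 = 19.8 mL.

V_{base} = 19.8 mL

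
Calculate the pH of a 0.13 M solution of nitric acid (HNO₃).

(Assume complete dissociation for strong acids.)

[H⁺] = 0.13 M for strong acid. pH = -log[H⁺] = -log(0.13)

pH = 0.89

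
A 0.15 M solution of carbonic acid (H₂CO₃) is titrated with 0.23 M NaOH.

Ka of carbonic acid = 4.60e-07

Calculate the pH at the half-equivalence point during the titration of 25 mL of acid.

At half-equivalence [HA] = [A⁻], so Henderson-Hasselbalch gives pH = pKa = -log(4.60e-07) = 6.34.

pH = pKa = 6.34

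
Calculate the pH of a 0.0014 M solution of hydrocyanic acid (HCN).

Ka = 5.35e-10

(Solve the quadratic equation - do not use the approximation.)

x² + Ka×x - Ka×C = 0. Using quadratic formula: [H⁺] = 8.6518e-07

pH = 6.06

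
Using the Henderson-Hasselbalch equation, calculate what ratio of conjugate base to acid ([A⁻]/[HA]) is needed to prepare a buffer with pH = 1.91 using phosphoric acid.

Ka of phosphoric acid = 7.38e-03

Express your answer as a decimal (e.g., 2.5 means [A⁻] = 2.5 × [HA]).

pKa = -log(7.38e-03) = 2.1319. pH = pKa + log([A⁻]/[HA]), so log([A⁻]/[HA]) = pH − pKa = 1.91 − 2.1319 = -0.2219. [A⁻]/[HA] = 10^(-0.2219) = 0.600

[A⁻]/[HA] = 0.600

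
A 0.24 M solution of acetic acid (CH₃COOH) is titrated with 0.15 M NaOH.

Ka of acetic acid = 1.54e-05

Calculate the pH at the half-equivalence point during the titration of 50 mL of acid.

At half-equivalence [HA] = [A⁻], so Henderson-Hasselbalch gives pH = pKa = -log(1.54e-05) = 4.81.

pH = pKa = 4.81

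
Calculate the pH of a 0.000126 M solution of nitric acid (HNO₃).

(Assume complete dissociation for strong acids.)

[H⁺] = 0.000126 M for strong acid. pH = -log[H⁺] = -log(0.000126)

pH = 3.90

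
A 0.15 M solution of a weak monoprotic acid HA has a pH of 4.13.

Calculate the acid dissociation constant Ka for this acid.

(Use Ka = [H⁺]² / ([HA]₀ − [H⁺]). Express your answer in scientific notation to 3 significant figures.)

[H⁺] = 10^(−pH) = 10^(−4.13) = 7.413e-05 M. For HA ⇌ H⁺ + A⁻, Ka = [H⁺][A⁻]/[HA] = [H⁺]² / ([HA]₀ − [H⁺]) = (7.413e-05)² / (0.15 − 7.413e-05) = 3.67e-08.

K_a = 3.67e-08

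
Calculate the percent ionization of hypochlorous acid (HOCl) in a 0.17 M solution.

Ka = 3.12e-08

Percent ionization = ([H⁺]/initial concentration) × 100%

Using Ka equilibrium: x² + Ka×x - Ka×C = 0. Solving: [H⁺] = 7.2813e-05. Percent = (7.2813e-05/0.17) × 100

Percent ionization = 0.0428%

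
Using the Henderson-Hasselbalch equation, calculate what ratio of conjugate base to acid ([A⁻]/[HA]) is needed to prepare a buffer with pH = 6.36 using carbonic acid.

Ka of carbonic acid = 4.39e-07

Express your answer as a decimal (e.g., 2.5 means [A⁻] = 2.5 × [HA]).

pKa = -log(4.39e-07) = 6.3575. pH = pKa + log([A⁻]/[HA]), so log([A⁻]/[HA]) = pH − pKa = 6.36 − 6.3575 = 0.0025. [A⁻]/[HA] = 10^(0.0025) = 1.01

[A⁻]/[HA] = 1.01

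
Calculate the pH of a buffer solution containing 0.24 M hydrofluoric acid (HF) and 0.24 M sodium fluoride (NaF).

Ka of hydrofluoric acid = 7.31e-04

pKa = -log(7.31e-04) = 3.14. pH = pKa + log([A⁻]/[HA]) = 3.14 + log(0.24/0.24)

pH = 3.14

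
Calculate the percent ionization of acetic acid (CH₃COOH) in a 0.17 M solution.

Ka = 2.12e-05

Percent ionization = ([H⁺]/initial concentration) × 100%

Using Ka equilibrium: x² + Ka×x - Ka×C = 0. Solving: [H⁺] = 1.8878e-03. Percent = (1.8878e-03/0.17) × 100

Percent ionization = 1.11%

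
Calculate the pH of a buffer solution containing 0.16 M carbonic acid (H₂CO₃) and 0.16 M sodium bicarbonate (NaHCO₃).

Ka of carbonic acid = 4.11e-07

pKa = -log(4.11e-07) = 6.39. pH = pKa + log([A⁻]/[HA]) = 6.39 + log(0.16/0.16)

pH = 6.39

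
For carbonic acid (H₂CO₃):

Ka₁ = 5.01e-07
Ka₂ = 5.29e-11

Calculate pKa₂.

pKa₂ = -log(Ka₂) = -log(5.29e-11) = 10.28.

pK_{a2} = 10.28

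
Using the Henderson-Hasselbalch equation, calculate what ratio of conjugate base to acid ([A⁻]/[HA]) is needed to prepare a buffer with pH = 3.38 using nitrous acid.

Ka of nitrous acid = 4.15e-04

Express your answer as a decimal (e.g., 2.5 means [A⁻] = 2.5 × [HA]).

pKa = -log(4.15e-04) = 3.3820. pH = pKa + log([A⁻]/[HA]), so log([A⁻]/[HA]) = pH − pKa = 3.38 − 3.3820 = -0.0020. [A⁻]/[HA] = 10^(-0.0020) = 0.996

[A⁻]/[HA] = 0.996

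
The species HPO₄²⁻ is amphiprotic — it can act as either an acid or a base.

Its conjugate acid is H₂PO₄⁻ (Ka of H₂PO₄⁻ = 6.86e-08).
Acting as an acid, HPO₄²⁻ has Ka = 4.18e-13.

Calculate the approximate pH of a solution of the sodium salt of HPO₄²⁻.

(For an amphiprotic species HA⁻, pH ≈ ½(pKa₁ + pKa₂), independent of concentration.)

pKa₁ = -log(6.86e-08) = 7.16; pKa₂ = -log(4.18e-13) = 12.38. For an amphiprotic species, pH ≈ ½(pKa₁ + pKa₂) = ½(7.16 + 12.38) = 9.77.

pH = 9.77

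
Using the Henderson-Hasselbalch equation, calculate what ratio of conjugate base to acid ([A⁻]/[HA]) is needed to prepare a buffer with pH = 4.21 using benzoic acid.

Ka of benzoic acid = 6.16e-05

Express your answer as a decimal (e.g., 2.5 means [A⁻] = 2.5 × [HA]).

pKa = -log(6.16e-05) = 4.2104. pH = pKa + log([A⁻]/[HA]), so log([A⁻]/[HA]) = pH − pKa = 4.21 − 4.2104 = -0.0004. [A⁻]/[HA] = 10^(-0.0004) = 0.999

[A⁻]/[HA] = 0.999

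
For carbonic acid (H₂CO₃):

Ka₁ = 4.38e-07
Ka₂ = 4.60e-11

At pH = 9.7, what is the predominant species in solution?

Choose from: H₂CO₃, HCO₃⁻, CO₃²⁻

pKa₁ = 6.36, pKa₂ = 10.34. For a polyprotic acid the predominant species crosses at each pKa: below pKa_n the protonated form dominates, above it the deprotonated form does. At pH = 9.7, the predominant species is HCO₃⁻.

HCO₃⁻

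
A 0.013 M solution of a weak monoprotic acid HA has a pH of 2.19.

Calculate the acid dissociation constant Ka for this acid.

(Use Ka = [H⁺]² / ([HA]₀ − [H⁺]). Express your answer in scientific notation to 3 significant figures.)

[H⁺] = 10^(−pH) = 10^(−2.19) = 6.457e-03 M. For HA ⇌ H⁺ + A⁻, Ka = [H⁺][A⁻]/[HA] = [H⁺]² / ([HA]₀ − [H⁺]) = (6.457e-03)² / (0.013 − 6.457e-03) = 6.37e-03.

K_a = 6.37e-03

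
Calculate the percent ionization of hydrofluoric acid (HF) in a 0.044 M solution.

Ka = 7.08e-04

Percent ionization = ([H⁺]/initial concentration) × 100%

Using Ka equilibrium: x² + Ka×x - Ka×C = 0. Solving: [H⁺] = 5.2386e-03. Percent = (5.2386e-03/0.044) × 100

Percent ionization = 11.9%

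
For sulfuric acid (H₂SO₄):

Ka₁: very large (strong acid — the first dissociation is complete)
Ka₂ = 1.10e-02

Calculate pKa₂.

pKa₂ = -log(Ka₂) = -log(1.10e-02) = 1.96.

pK_{a2} = 1.96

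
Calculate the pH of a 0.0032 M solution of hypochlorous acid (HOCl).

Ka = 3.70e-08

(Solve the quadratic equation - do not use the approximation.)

x² + Ka×x - Ka×C = 0. Using quadratic formula: [H⁺] = 1.0863e-05

pH = 4.96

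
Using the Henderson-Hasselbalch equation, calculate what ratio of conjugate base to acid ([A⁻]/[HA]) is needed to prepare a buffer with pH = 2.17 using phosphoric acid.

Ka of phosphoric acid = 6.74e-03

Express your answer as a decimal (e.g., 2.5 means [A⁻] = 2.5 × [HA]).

pKa = -log(6.74e-03) = 2.1713. pH = pKa + log([A⁻]/[HA]), so log([A⁻]/[HA]) = pH − pKa = 2.17 − 2.1713 = -0.0013. [A⁻]/[HA] = 10^(-0.0013) = 0.997

[A⁻]/[HA] = 0.997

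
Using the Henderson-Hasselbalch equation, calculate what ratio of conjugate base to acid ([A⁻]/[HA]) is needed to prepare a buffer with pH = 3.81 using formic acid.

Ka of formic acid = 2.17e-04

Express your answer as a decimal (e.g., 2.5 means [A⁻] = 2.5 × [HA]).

pKa = -log(2.17e-04) = 3.6635. pH = pKa + log([A⁻]/[HA]), so log([A⁻]/[HA]) = pH − pKa = 3.81 − 3.6635 = 0.1465. [A⁻]/[HA] = 10^(0.1465) = 1.40

[A⁻]/[HA] = 1.40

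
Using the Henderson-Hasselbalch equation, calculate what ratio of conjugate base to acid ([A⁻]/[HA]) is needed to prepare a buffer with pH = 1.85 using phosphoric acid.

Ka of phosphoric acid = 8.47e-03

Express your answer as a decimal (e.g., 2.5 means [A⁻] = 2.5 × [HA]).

pKa = -log(8.47e-03) = 2.0721. pH = pKa + log([A⁻]/[HA]), so log([A⁻]/[HA]) = pH − pKa = 1.85 − 2.0721 = -0.2221. [A⁻]/[HA] = 10^(-0.2221) = 0.600

[A⁻]/[HA] = 0.600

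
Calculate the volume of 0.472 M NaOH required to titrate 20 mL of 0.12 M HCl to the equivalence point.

At equivalence: moles acid = moles base. moles HCl = 0.12 × 20/1000 = 0.0024 mol. V_base = moles / 0.472 × 1000 = 5.1 mL.

V_{base} = 5.1 mL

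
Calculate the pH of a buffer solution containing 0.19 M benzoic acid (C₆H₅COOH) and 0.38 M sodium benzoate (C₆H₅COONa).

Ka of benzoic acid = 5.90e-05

pKa = -log(5.90e-05) = 4.23. pH = pKa + log([A⁻]/[HA]) = 4.23 + log(0.38/0.19)

pH = 4.53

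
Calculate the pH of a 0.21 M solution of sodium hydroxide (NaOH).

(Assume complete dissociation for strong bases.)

[OH⁻] = 0.21 M for strong base. pOH = -log[OH⁻] = 0.68, pH = 14 - pOH

pH = 13.32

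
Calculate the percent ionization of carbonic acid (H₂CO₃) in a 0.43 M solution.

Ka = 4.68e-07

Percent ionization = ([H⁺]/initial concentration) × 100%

Using Ka equilibrium: x² + Ka×x - Ka×C = 0. Solving: [H⁺] = 4.4836e-04. Percent = (4.4836e-04/0.43) × 100

Percent ionization = 0.104%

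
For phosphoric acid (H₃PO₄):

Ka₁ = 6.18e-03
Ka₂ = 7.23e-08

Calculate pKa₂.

pKa₂ = -log(Ka₂) = -log(7.23e-08) = 7.14.

pK_{a2} = 7.14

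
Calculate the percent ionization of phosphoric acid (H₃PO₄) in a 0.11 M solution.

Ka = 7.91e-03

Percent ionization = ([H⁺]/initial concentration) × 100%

Using Ka equilibrium: x² + Ka×x - Ka×C = 0. Solving: [H⁺] = 2.5806e-02. Percent = (2.5806e-02/0.11) × 100

Percent ionization = 23.5%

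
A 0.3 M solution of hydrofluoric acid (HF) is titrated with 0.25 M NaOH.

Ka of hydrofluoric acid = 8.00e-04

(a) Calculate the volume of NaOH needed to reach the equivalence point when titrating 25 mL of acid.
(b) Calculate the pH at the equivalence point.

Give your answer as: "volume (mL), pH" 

moles acid = 0.3 × 25/1000 = 0.0075 mol; V_base = moles/0.25 × 1000 = 30.0 mL. At equivalence only the conjugate base is present: [A⁻] = 0.0075/0.055 = 1.3636e-01 M. Kb = Kw/Ka = 1.25e-11; [OH⁻] = √(Kb × [A⁻]) = 1.3056e-06; pOH = 5.88; pH = 14 - pOH = 8.12.

V = 30.0 mL, pH = 8.12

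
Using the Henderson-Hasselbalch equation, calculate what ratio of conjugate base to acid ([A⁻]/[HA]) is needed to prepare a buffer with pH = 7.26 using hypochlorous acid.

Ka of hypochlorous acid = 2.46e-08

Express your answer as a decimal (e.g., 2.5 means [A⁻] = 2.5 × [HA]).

pKa = -log(2.46e-08) = 7.6091. pH = pKa + log([A⁻]/[HA]), so log([A⁻]/[HA]) = pH − pKa = 7.26 − 7.6091 = -0.3491. [A⁻]/[HA] = 10^(-0.3491) = 0.448

[A⁻]/[HA] = 0.448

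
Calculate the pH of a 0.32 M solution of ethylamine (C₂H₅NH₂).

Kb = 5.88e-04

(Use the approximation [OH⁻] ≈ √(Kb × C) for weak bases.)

[OH⁻] = √(Kb × C) = √(5.88e-04 × 0.32) = 1.3717e-02. pOH = 1.86, pH = 14 - pOH

pH = 12.14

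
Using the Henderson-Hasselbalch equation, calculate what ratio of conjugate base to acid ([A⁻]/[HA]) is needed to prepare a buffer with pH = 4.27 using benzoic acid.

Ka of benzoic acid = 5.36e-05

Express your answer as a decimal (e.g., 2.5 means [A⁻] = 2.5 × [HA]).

pKa = -log(5.36e-05) = 4.2708. pH = pKa + log([A⁻]/[HA]), so log([A⁻]/[HA]) = pH − pKa = 4.27 − 4.2708 = -0.0008. [A⁻]/[HA] = 10^(-0.0008) = 0.998

[A⁻]/[HA] = 0.998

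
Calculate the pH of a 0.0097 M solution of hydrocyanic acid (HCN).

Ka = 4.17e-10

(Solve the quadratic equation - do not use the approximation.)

x² + Ka×x - Ka×C = 0. Using quadratic formula: [H⁺] = 2.0110e-06

pH = 5.70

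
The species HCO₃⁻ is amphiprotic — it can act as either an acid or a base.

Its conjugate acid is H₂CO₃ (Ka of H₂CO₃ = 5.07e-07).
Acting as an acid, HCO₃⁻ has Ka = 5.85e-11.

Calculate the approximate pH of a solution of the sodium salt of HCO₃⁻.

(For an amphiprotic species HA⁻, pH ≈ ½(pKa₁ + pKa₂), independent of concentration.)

pKa₁ = -log(5.07e-07) = 6.29; pKa₂ = -log(5.85e-11) = 10.23. For an amphiprotic species, pH ≈ ½(pKa₁ + pKa₂) = ½(6.29 + 10.23) = 8.26.

pH = 8.26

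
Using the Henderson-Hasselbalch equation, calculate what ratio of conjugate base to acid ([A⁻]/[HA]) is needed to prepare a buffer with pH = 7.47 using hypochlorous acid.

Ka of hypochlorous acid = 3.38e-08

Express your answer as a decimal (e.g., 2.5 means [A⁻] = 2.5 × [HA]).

pKa = -log(3.38e-08) = 7.4711. pH = pKa + log([A⁻]/[HA]), so log([A⁻]/[HA]) = pH − pKa = 7.47 − 7.4711 = -0.0011. [A⁻]/[HA] = 10^(-0.0011) = 0.998

[A⁻]/[HA] = 0.998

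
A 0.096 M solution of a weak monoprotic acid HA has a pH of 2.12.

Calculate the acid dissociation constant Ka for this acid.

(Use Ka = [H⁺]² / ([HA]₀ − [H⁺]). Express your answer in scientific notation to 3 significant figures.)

[H⁺] = 10^(−pH) = 10^(−2.12) = 7.586e-03 M. For HA ⇌ H⁺ + A⁻, Ka = [H⁺][A⁻]/[HA] = [H⁺]² / ([HA]₀ − [H⁺]) = (7.586e-03)² / (0.096 − 7.586e-03) = 6.51e-04.

K_a = 6.51e-04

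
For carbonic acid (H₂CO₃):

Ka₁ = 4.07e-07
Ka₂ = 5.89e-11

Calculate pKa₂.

pKa₂ = -log(Ka₂) = -log(5.89e-11) = 10.23.

pK_{a2} = 10.23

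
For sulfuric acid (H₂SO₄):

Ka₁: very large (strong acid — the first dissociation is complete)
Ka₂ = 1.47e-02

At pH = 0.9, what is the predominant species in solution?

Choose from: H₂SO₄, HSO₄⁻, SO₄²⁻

The first dissociation is complete, so H₂SO₄ itself is never the predominant species in water; pKa₂ = -log(1.47e-02) = 1.83. For a polyprotic acid the predominant species crosses at each pKa: below pKa_n the protonated form dominates, above it the deprotonated form does. At pH = 0.9, the predominant species is HSO₄⁻.

HSO₄⁻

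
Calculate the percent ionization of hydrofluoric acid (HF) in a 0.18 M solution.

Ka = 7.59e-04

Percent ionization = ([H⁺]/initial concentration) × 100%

Using Ka equilibrium: x² + Ka×x - Ka×C = 0. Solving: [H⁺] = 1.1315e-02. Percent = (1.1315e-02/0.18) × 100

Percent ionization = 6.29%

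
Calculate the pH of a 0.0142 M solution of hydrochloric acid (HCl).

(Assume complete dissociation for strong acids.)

[H⁺] = 0.0142 M for strong acid. pH = -log[H⁺] = -log(0.0142)

pH = 1.85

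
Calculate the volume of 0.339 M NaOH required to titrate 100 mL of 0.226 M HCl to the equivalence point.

At equivalence: moles acid = moles base. moles HCl = 0.226 × 100/1000 = 0.0226 mol. V_base = moles / 0.339 × 1000 = 66.7 mL.

V_{base} = 66.7 mL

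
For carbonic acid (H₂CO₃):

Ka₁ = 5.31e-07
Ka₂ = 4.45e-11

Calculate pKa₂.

pKa₂ = -log(Ka₂) = -log(4.45e-11) = 10.35.

pK_{a2} = 10.35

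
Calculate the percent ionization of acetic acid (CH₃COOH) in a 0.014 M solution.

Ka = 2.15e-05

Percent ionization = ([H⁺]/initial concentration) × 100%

Using Ka equilibrium: x² + Ka×x - Ka×C = 0. Solving: [H⁺] = 5.3799e-04. Percent = (5.3799e-04/0.014) × 100

Percent ionization = 3.84%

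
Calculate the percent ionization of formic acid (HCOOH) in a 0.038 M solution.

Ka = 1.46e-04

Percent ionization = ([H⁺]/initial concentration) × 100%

Using Ka equilibrium: x² + Ka×x - Ka×C = 0. Solving: [H⁺] = 2.2836e-03. Percent = (2.2836e-03/0.038) × 100

Percent ionization = 6.01%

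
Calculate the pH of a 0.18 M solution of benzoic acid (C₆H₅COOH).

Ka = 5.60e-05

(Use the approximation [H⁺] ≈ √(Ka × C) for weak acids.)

[H⁺] = √(Ka × C) = √(5.60e-05 × 0.18) = 3.1749e-03. pH = -log(3.1749e-03)

pH = 2.50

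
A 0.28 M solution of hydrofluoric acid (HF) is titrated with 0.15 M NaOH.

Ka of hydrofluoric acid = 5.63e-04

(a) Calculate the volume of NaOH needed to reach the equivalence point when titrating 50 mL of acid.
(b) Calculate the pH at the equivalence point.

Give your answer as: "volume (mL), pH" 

moles acid = 0.28 × 50/1000 = 0.014 mol; V_base = moles/0.15 × 1000 = 93.3 mL. At equivalence only the conjugate base is present: [A⁻] = 0.014/0.143 = 9.7674e-02 M. Kb = Kw/Ka = 1.78e-11; [OH⁻] = √(Kb × [A⁻]) = 1.3172e-06; pOH = 5.88; pH = 14 - pOH = 8.12.

V = 93.3 mL, pH = 8.12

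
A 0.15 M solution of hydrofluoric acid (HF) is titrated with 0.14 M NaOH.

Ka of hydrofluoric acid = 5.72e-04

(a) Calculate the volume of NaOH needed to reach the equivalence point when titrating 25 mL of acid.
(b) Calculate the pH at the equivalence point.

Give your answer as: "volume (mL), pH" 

moles acid = 0.15 × 25/1000 = 0.00375 mol; V_base = moles/0.14 × 1000 = 26.8 mL. At equivalence only the conjugate base is present: [A⁻] = 0.00375/0.052 = 7.2414e-02 M. Kb = Kw/Ka = 1.75e-11; [OH⁻] = √(Kb × [A⁻]) = 1.1252e-06; pOH = 5.95; pH = 14 - pOH = 8.05.

V = 26.8 mL, pH = 8.05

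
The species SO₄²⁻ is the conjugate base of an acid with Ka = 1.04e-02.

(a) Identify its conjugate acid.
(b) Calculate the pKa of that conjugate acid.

(a) The conjugate acid is formed by adding one H⁺ to SO₄²⁻, giving HSO₄⁻. (b) pKa = -log(Ka) = -log(1.04e-02) = 1.98.

Conjugate acid: HSO₄⁻; pK_a = 1.98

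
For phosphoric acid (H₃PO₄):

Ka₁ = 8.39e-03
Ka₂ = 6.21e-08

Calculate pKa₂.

pKa₂ = -log(Ka₂) = -log(6.21e-08) = 7.21.

pK_{a2} = 7.21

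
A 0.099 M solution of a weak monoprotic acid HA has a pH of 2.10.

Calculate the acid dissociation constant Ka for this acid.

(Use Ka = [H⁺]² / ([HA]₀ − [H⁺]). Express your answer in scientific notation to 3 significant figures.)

[H⁺] = 10^(−pH) = 10^(−2.10) = 7.943e-03 M. For HA ⇌ H⁺ + A⁻, Ka = [H⁺][A⁻]/[HA] = [H⁺]² / ([HA]₀ − [H⁺]) = (7.943e-03)² / (0.099 − 7.943e-03) = 6.93e-04.

K_a = 6.93e-04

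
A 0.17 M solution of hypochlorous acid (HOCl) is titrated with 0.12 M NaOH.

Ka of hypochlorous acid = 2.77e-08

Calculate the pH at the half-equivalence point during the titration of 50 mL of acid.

At half-equivalence [HA] = [A⁻], so Henderson-Hasselbalch gives pH = pKa = -log(2.77e-08) = 7.56.

pH = pKa = 7.56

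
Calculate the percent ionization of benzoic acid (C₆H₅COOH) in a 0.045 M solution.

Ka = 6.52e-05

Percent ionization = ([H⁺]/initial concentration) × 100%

Using Ka equilibrium: x² + Ka×x - Ka×C = 0. Solving: [H⁺] = 1.6806e-03. Percent = (1.6806e-03/0.045) × 100

Percent ionization = 3.73%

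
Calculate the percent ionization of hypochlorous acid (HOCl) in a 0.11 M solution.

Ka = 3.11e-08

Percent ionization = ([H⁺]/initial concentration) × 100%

Using Ka equilibrium: x² + Ka×x - Ka×C = 0. Solving: [H⁺] = 5.8474e-05. Percent = (5.8474e-05/0.11) × 100

Percent ionization = 0.0532%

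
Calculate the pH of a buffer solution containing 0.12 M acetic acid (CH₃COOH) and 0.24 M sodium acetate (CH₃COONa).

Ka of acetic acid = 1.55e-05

pKa = -log(1.55e-05) = 4.81. pH = pKa + log([A⁻]/[HA]) = 4.81 + log(0.24/0.12)

pH = 5.11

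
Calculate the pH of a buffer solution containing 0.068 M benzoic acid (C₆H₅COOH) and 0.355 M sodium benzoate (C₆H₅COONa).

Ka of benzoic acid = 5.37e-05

pKa = -log(5.37e-05) = 4.27. pH = pKa + log([A⁻]/[HA]) = 4.27 + log(0.355/0.068)

pH = 4.99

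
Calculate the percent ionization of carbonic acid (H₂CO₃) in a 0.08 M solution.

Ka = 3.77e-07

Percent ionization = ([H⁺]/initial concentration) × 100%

Using Ka equilibrium: x² + Ka×x - Ka×C = 0. Solving: [H⁺] = 1.7348e-04. Percent = (1.7348e-04/0.08) × 100

Percent ionization = 0.217%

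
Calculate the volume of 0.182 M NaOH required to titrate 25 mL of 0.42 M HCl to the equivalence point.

At equivalence: moles acid = moles base. moles HCl = 0.42 × 25/1000 = 0.0105 mol. V_base = moles / 0.182 × 1000 = 57.7 mL.

V_{base} = 57.7 mL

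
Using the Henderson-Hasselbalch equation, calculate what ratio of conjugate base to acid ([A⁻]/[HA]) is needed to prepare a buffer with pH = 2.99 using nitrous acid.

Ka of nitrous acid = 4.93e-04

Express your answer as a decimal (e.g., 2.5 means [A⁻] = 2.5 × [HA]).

pKa = -log(4.93e-04) = 3.3072. pH = pKa + log([A⁻]/[HA]), so log([A⁻]/[HA]) = pH − pKa = 2.99 − 3.3072 = -0.3172. [A⁻]/[HA] = 10^(-0.3172) = 0.482

[A⁻]/[HA] = 0.482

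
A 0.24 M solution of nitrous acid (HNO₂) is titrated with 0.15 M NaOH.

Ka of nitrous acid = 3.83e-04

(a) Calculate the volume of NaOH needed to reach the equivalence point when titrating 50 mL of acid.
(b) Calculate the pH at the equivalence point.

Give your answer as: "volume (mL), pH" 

moles acid = 0.24 × 50/1000 = 0.012 mol; V_base = moles/0.15 × 1000 = 80.0 mL. At equivalence only the conjugate base is present: [A⁻] = 0.012/0.130 = 9.2308e-02 M. Kb = Kw/Ka = 2.61e-11; [OH⁻] = √(Kb × [A⁻]) = 1.5525e-06; pOH = 5.81; pH = 14 - pOH = 8.19.

V = 80.0 mL, pH = 8.19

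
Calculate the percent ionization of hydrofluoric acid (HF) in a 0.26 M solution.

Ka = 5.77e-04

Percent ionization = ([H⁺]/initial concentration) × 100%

Using Ka equilibrium: x² + Ka×x - Ka×C = 0. Solving: [H⁺] = 1.1963e-02. Percent = (1.1963e-02/0.26) × 100

Percent ionization = 4.6%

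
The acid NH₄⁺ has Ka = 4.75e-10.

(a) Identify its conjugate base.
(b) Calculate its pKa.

(a) The conjugate base is formed by removing one H⁺ from NH₄⁺, giving NH₃. (b) pKa = -log(Ka) = -log(4.75e-10) = 9.32.

Conjugate base: NH₃; pK_a = 9.32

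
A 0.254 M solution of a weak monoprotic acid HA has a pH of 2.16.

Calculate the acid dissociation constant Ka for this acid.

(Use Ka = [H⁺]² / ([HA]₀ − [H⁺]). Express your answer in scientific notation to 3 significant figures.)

[H⁺] = 10^(−pH) = 10^(−2.16) = 6.918e-03 M. For HA ⇌ H⁺ + A⁻, Ka = [H⁺][A⁻]/[HA] = [H⁺]² / ([HA]₀ − [H⁺]) = (6.918e-03)² / (0.254 − 6.918e-03) = 1.94e-04.

K_a = 1.94e-04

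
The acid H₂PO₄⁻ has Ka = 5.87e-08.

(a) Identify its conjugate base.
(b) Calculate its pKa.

(a) The conjugate base is formed by removing one H⁺ from H₂PO₄⁻, giving HPO₄²⁻. (b) pKa = -log(Ka) = -log(5.87e-08) = 7.23.

Conjugate base: HPO₄²⁻; pK_a = 7.23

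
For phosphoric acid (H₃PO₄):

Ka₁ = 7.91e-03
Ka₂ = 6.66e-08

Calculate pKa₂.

pKa₂ = -log(Ka₂) = -log(6.66e-08) = 7.18.

pK_{a2} = 7.18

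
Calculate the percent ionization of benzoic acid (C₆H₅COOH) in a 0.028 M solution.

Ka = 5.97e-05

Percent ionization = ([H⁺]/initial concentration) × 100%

Using Ka equilibrium: x² + Ka×x - Ka×C = 0. Solving: [H⁺] = 1.2634e-03. Percent = (1.2634e-03/0.028) × 100

Percent ionization = 4.51%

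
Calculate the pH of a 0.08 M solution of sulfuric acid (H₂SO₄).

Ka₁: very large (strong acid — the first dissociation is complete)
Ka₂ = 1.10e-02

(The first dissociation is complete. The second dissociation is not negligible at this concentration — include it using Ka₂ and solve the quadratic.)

First dissociation is complete: [H⁺]₀ = [HSO₄⁻]₀ = C = 0.08 M. Second dissociation HSO₄⁻ ⇌ H⁺ + SO₄²⁻: let x = [SO₄²⁻]. Ka₂ = (C + x)·x / (C − x) = 1.10e-02 → x² + (C + Ka₂)·x − Ka₂·C = 0 → x² + 0.09100·x − 8.800e-04 = 0. x = (−0.09100 + √(0.09100² + 4 × 8.800e-04)) / 2 = 8.8162e-03 M. [H⁺] = C + x = 0.08 + 8.8162e-03 = 8.8816e-02 M. pH = -log(8.8816e-02) = 1.05.

pH = 1.05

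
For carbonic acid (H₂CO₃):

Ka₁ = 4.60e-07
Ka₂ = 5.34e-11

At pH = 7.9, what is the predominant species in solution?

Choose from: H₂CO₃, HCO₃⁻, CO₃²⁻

pKa₁ = 6.34, pKa₂ = 10.27. For a polyprotic acid the predominant species crosses at each pKa: below pKa_n the protonated form dominates, above it the deprotonated form does. At pH = 7.9, the predominant species is HCO₃⁻.

HCO₃⁻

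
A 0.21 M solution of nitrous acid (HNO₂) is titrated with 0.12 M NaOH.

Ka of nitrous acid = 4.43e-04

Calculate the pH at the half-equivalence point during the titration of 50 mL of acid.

At half-equivalence [HA] = [A⁻], so Henderson-Hasselbalch gives pH = pKa = -log(4.43e-04) = 3.35.

pH = pKa = 3.35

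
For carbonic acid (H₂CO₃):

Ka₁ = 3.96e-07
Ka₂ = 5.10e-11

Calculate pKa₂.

pKa₂ = -log(Ka₂) = -log(5.10e-11) = 10.29.

pK_{a2} = 10.29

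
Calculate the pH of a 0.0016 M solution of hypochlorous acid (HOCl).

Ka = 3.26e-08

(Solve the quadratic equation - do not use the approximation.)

x² + Ka×x - Ka×C = 0. Using quadratic formula: [H⁺] = 7.2059e-06

pH = 5.14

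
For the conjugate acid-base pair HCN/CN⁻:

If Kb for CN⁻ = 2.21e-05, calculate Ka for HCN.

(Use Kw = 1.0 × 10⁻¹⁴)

For a conjugate pair Ka × Kb = Kw, so Ka = Kw/Kb = 1.0 × 10⁻¹⁴ / 2.21e-05 = 4.52e-10.

K_a = 4.52e-10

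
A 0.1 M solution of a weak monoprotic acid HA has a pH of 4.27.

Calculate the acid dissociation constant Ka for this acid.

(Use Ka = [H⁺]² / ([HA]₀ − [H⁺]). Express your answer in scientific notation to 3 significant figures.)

[H⁺] = 10^(−pH) = 10^(−4.27) = 5.370e-05 M. For HA ⇌ H⁺ + A⁻, Ka = [H⁺][A⁻]/[HA] = [H⁺]² / ([HA]₀ − [H⁺]) = (5.370e-05)² / (0.1 − 5.370e-05) = 2.89e-08.

K_a = 2.89e-08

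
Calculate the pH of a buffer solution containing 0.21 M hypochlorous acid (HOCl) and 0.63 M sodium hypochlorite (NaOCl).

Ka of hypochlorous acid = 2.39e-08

pKa = -log(2.39e-08) = 7.62. pH = pKa + log([A⁻]/[HA]) = 7.62 + log(0.63/0.21)

pH = 8.10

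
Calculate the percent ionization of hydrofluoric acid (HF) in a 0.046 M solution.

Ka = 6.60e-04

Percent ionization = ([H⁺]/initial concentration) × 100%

Using Ka equilibrium: x² + Ka×x - Ka×C = 0. Solving: [H⁺] = 5.1899e-03. Percent = (5.1899e-03/0.046) × 100

Percent ionization = 11.3%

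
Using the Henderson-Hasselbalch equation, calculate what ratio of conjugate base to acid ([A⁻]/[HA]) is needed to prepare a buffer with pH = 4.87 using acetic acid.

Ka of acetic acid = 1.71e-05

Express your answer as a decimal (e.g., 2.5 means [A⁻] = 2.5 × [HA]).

pKa = -log(1.71e-05) = 4.7670. pH = pKa + log([A⁻]/[HA]), so log([A⁻]/[HA]) = pH − pKa = 4.87 − 4.7670 = 0.1030. [A⁻]/[HA] = 10^(0.1030) = 1.27

[A⁻]/[HA] = 1.27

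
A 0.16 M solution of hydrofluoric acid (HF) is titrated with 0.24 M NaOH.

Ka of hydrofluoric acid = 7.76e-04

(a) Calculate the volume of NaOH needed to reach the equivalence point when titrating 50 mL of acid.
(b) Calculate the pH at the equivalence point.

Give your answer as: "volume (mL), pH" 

moles acid = 0.16 × 50/1000 = 0.008 mol; V_base = moles/0.24 × 1000 = 33.3 mL. At equivalence only the conjugate base is present: [A⁻] = 0.008/0.083 = 9.6000e-02 M. Kb = Kw/Ka = 1.29e-11; [OH⁻] = √(Kb × [A⁻]) = 1.1123e-06; pOH = 5.95; pH = 14 - pOH = 8.05.

V = 33.3 mL, pH = 8.05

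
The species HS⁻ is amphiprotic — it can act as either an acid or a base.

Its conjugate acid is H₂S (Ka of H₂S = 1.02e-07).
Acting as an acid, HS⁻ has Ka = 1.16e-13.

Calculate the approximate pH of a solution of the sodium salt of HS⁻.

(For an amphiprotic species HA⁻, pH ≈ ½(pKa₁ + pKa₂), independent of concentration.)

pKa₁ = -log(1.02e-07) = 6.99; pKa₂ = -log(1.16e-13) = 12.94. For an amphiprotic species, pH ≈ ½(pKa₁ + pKa₂) = ½(6.99 + 12.94) = 9.96.

pH = 9.96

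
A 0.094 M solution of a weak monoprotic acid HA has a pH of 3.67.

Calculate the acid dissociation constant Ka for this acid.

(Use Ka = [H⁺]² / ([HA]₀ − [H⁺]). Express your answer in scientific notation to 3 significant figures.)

[H⁺] = 10^(−pH) = 10^(−3.67) = 2.138e-04 M. For HA ⇌ H⁺ + A⁻, Ka = [H⁺][A⁻]/[HA] = [H⁺]² / ([HA]₀ − [H⁺]) = (2.138e-04)² / (0.094 − 2.138e-04) = 4.87e-07.

K_a = 4.87e-07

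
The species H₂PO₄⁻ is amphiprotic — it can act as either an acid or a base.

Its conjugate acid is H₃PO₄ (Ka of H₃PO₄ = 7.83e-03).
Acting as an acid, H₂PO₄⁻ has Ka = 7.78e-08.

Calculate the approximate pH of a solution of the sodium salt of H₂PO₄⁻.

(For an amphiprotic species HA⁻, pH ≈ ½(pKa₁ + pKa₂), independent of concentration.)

pKa₁ = -log(7.83e-03) = 2.11; pKa₂ = -log(7.78e-08) = 7.11. For an amphiprotic species, pH ≈ ½(pKa₁ + pKa₂) = ½(2.11 + 7.11) = 4.61.

pH = 4.61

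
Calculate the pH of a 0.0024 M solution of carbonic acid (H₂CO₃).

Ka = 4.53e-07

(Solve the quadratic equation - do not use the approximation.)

x² + Ka×x - Ka×C = 0. Using quadratic formula: [H⁺] = 3.2747e-05

pH = 4.48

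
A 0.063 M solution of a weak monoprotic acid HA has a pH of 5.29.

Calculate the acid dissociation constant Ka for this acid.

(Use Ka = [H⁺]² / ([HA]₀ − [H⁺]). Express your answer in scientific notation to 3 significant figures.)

[H⁺] = 10^(−pH) = 10^(−5.29) = 5.129e-06 M. For HA ⇌ H⁺ + A⁻, Ka = [H⁺][A⁻]/[HA] = [H⁺]² / ([HA]₀ − [H⁺]) = (5.129e-06)² / (0.063 − 5.129e-06) = 4.18e-10.

K_a = 4.18e-10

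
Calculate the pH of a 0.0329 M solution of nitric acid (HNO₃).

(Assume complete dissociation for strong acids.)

[H⁺] = 0.0329 M for strong acid. pH = -log[H⁺] = -log(0.0329)

pH = 1.48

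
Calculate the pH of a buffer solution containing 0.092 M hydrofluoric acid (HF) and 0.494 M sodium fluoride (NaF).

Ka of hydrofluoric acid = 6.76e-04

pKa = -log(6.76e-04) = 3.17. pH = pKa + log([A⁻]/[HA]) = 3.17 + log(0.494/0.092)

pH = 3.90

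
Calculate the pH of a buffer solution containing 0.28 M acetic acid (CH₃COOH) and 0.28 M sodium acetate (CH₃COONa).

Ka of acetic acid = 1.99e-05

pKa = -log(1.99e-05) = 4.70. pH = pKa + log([A⁻]/[HA]) = 4.70 + log(0.28/0.28)

pH = 4.70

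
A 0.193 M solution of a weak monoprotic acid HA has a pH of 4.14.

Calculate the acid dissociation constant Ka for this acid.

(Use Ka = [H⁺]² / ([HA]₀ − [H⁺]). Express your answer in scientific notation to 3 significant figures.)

[H⁺] = 10^(−pH) = 10^(−4.14) = 7.244e-05 M. For HA ⇌ H⁺ + A⁻, Ka = [H⁺][A⁻]/[HA] = [H⁺]² / ([HA]₀ − [H⁺]) = (7.244e-05)² / (0.193 − 7.244e-05) = 2.72e-08.

K_a = 2.72e-08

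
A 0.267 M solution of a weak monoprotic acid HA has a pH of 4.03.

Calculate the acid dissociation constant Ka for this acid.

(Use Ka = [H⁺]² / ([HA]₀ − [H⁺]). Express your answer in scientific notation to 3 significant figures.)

[H⁺] = 10^(−pH) = 10^(−4.03) = 9.333e-05 M. For HA ⇌ H⁺ + A⁻, Ka = [H⁺][A⁻]/[HA] = [H⁺]² / ([HA]₀ − [H⁺]) = (9.333e-05)² / (0.267 − 9.333e-05) = 3.26e-08.

K_a = 3.26e-08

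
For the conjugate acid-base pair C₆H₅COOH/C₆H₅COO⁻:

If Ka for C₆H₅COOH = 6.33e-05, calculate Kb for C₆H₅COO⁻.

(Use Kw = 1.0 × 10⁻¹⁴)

For a conjugate pair Ka × Kb = Kw, so Kb = Kw/Ka = 1.0 × 10⁻¹⁴ / 6.33e-05 = 1.58e-10.

K_b = 1.58e-10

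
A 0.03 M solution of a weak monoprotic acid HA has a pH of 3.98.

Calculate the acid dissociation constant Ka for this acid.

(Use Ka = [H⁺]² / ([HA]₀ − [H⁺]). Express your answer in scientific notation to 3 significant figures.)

[H⁺] = 10^(−pH) = 10^(−3.98) = 1.047e-04 M. For HA ⇌ H⁺ + A⁻, Ka = [H⁺][A⁻]/[HA] = [H⁺]² / ([HA]₀ − [H⁺]) = (1.047e-04)² / (0.03 − 1.047e-04) = 3.67e-07.

K_a = 3.67e-07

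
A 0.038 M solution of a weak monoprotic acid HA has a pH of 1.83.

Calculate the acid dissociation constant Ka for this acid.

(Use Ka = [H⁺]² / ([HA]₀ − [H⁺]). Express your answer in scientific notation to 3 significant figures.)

[H⁺] = 10^(−pH) = 10^(−1.83) = 1.479e-02 M. For HA ⇌ H⁺ + A⁻, Ka = [H⁺][A⁻]/[HA] = [H⁺]² / ([HA]₀ − [H⁺]) = (1.479e-02)² / (0.038 − 1.479e-02) = 9.43e-03.

K_a = 9.43e-03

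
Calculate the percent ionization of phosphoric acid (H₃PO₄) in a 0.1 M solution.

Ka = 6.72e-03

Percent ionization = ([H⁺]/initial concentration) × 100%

Using Ka equilibrium: x² + Ka×x - Ka×C = 0. Solving: [H⁺] = 2.2780e-02. Percent = (2.2780e-02/0.1) × 100

Percent ionization = 22.8%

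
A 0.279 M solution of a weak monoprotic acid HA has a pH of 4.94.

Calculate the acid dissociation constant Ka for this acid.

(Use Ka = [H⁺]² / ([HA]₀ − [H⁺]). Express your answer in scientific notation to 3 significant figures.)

[H⁺] = 10^(−pH) = 10^(−4.94) = 1.148e-05 M. For HA ⇌ H⁺ + A⁻, Ka = [H⁺][A⁻]/[HA] = [H⁺]² / ([HA]₀ − [H⁺]) = (1.148e-05)² / (0.279 − 1.148e-05) = 4.73e-10.

K_a = 4.73e-10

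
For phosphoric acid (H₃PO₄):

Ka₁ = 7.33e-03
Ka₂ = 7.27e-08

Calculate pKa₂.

pKa₂ = -log(Ka₂) = -log(7.27e-08) = 7.14.

pK_{a2} = 7.14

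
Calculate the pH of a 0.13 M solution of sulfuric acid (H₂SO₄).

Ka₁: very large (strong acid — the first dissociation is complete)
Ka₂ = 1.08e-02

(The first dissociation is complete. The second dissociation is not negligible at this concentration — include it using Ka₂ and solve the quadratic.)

First dissociation is complete: [H⁺]₀ = [HSO₄⁻]₀ = C = 0.13 M. Second dissociation HSO₄⁻ ⇌ H⁺ + SO₄²⁻: let x = [SO₄²⁻]. Ka₂ = (C + x)·x / (C − x) = 1.08e-02 → x² + (C + Ka₂)·x − Ka₂·C = 0 → x² + 0.14080·x − 1.404e-03 = 0. x = (−0.14080 + √(0.14080² + 4 × 1.404e-03)) / 2 = 9.3506e-03 M. [H⁺] = C + x = 0.13 + 9.3506e-03 = 1.3935e-01 M. pH = -log(1.3935e-01) = 0.86.

pH = 0.86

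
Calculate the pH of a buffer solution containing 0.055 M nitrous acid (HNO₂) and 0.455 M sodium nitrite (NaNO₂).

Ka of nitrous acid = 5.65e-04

pKa = -log(5.65e-04) = 3.25. pH = pKa + log([A⁻]/[HA]) = 3.25 + log(0.455/0.055)

pH = 4.17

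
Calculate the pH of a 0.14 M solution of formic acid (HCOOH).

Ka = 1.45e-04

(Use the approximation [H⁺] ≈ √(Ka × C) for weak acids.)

[H⁺] = √(Ka × C) = √(1.45e-04 × 0.14) = 4.5056e-03. pH = -log(4.5056e-03)

pH = 2.35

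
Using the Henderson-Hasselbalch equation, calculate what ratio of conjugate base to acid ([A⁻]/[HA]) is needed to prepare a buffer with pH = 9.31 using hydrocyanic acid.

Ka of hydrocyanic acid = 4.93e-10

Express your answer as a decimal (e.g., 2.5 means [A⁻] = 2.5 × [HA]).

pKa = -log(4.93e-10) = 9.3072. pH = pKa + log([A⁻]/[HA]), so log([A⁻]/[HA]) = pH − pKa = 9.31 − 9.3072 = 0.0028. [A⁻]/[HA] = 10^(0.0028) = 1.01

[A⁻]/[HA] = 1.01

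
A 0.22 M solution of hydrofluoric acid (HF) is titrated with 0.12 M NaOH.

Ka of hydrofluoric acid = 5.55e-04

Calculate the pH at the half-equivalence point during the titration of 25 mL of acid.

At half-equivalence [HA] = [A⁻], so Henderson-Hasselbalch gives pH = pKa = -log(5.55e-04) = 3.26.

pH = pKa = 3.26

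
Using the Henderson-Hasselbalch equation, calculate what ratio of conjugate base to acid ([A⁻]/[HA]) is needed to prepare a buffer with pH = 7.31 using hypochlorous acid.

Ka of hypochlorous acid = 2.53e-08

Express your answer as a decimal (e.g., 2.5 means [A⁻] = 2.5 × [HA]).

pKa = -log(2.53e-08) = 7.5969. pH = pKa + log([A⁻]/[HA]), so log([A⁻]/[HA]) = pH − pKa = 7.31 − 7.5969 = -0.2869. [A⁻]/[HA] = 10^(-0.2869) = 0.517

[A⁻]/[HA] = 0.517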